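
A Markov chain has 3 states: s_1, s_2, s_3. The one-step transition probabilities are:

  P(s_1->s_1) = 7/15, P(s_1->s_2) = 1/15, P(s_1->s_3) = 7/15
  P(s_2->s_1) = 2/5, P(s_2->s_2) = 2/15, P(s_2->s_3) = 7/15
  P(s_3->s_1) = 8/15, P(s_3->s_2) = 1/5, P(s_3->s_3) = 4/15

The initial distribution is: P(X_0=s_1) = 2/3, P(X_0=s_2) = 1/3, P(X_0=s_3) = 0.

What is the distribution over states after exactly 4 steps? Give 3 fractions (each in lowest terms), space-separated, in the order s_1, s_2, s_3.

Answer: 73574/151875 19333/151875 728/1875

Derivation:
Propagating the distribution step by step (d_{t+1} = d_t * P):
d_0 = (s_1=2/3, s_2=1/3, s_3=0)
  d_1[s_1] = 2/3*7/15 + 1/3*2/5 + 0*8/15 = 4/9
  d_1[s_2] = 2/3*1/15 + 1/3*2/15 + 0*1/5 = 4/45
  d_1[s_3] = 2/3*7/15 + 1/3*7/15 + 0*4/15 = 7/15
d_1 = (s_1=4/9, s_2=4/45, s_3=7/15)
  d_2[s_1] = 4/9*7/15 + 4/45*2/5 + 7/15*8/15 = 332/675
  d_2[s_2] = 4/9*1/15 + 4/45*2/15 + 7/15*1/5 = 91/675
  d_2[s_3] = 4/9*7/15 + 4/45*7/15 + 7/15*4/15 = 28/75
d_2 = (s_1=332/675, s_2=91/675, s_3=28/75)
  d_3[s_1] = 332/675*7/15 + 91/675*2/5 + 28/75*8/15 = 4886/10125
  d_3[s_2] = 332/675*1/15 + 91/675*2/15 + 28/75*1/5 = 254/2025
  d_3[s_3] = 332/675*7/15 + 91/675*7/15 + 28/75*4/15 = 49/125
d_3 = (s_1=4886/10125, s_2=254/2025, s_3=49/125)
  d_4[s_1] = 4886/10125*7/15 + 254/2025*2/5 + 49/125*8/15 = 73574/151875
  d_4[s_2] = 4886/10125*1/15 + 254/2025*2/15 + 49/125*1/5 = 19333/151875
  d_4[s_3] = 4886/10125*7/15 + 254/2025*7/15 + 49/125*4/15 = 728/1875
d_4 = (s_1=73574/151875, s_2=19333/151875, s_3=728/1875)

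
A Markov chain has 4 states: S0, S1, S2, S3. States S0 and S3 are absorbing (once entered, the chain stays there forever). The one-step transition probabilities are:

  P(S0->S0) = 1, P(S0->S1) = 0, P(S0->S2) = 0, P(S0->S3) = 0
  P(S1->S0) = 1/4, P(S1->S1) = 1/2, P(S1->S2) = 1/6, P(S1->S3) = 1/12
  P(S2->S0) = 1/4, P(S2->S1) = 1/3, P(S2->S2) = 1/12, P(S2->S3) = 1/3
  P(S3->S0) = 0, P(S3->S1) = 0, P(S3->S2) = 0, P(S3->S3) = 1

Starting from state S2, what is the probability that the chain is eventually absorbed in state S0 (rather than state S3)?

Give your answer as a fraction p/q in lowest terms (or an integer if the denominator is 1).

Let a_i = P(absorbed in S0 | start in state i).
Boundary conditions: a_S0 = 1, a_S3 = 0.
For each transient state i, a_i = sum_j P(i->j) * a_j:
  a_S1 = 1/4*a_S0 + 1/2*a_S1 + 1/6*a_S2 + 1/12*a_S3
  a_S2 = 1/4*a_S0 + 1/3*a_S1 + 1/12*a_S2 + 1/3*a_S3

Substituting a_S0 = 1 and a_S3 = 0, rearrange to (I - Q) a = r where r[i] = P(i -> S0):
  [1/2, -1/6] . (a_S1, a_S2) = 1/4
  [-1/3, 11/12] . (a_S1, a_S2) = 1/4

Solving yields:
  a_S1 = 39/58
  a_S2 = 15/29

Starting state is S2, so the absorption probability is a_S2 = 15/29.

Answer: 15/29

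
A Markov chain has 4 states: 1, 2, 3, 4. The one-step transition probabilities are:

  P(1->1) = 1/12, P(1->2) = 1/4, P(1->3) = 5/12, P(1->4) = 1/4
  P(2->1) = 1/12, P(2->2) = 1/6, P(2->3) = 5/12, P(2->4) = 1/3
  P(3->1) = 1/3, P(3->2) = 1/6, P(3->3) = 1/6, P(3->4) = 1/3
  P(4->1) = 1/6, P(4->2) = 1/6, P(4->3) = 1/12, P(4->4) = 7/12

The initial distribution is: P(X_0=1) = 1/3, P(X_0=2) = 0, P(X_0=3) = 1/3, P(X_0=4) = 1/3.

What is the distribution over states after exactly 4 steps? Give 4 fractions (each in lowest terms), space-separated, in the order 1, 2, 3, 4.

Answer: 10807/62208 11279/62208 3431/15552 13199/31104

Derivation:
Propagating the distribution step by step (d_{t+1} = d_t * P):
d_0 = (1=1/3, 2=0, 3=1/3, 4=1/3)
  d_1[1] = 1/3*1/12 + 0*1/12 + 1/3*1/3 + 1/3*1/6 = 7/36
  d_1[2] = 1/3*1/4 + 0*1/6 + 1/3*1/6 + 1/3*1/6 = 7/36
  d_1[3] = 1/3*5/12 + 0*5/12 + 1/3*1/6 + 1/3*1/12 = 2/9
  d_1[4] = 1/3*1/4 + 0*1/3 + 1/3*1/3 + 1/3*7/12 = 7/18
d_1 = (1=7/36, 2=7/36, 3=2/9, 4=7/18)
  d_2[1] = 7/36*1/12 + 7/36*1/12 + 2/9*1/3 + 7/18*1/6 = 37/216
  d_2[2] = 7/36*1/4 + 7/36*1/6 + 2/9*1/6 + 7/18*1/6 = 79/432
  d_2[3] = 7/36*5/12 + 7/36*5/12 + 2/9*1/6 + 7/18*1/12 = 25/108
  d_2[4] = 7/36*1/4 + 7/36*1/3 + 2/9*1/3 + 7/18*7/12 = 179/432
d_2 = (1=37/216, 2=79/432, 3=25/108, 4=179/432)
  d_3[1] = 37/216*1/12 + 79/432*1/12 + 25/108*1/3 + 179/432*1/6 = 911/5184
  d_3[2] = 37/216*1/4 + 79/432*1/6 + 25/108*1/6 + 179/432*1/6 = 469/2592
  d_3[3] = 37/216*5/12 + 79/432*5/12 + 25/108*1/6 + 179/432*1/12 = 143/648
  d_3[4] = 37/216*1/4 + 79/432*1/3 + 25/108*1/3 + 179/432*7/12 = 2191/5184
d_3 = (1=911/5184, 2=469/2592, 3=143/648, 4=2191/5184)
  d_4[1] = 911/5184*1/12 + 469/2592*1/12 + 143/648*1/3 + 2191/5184*1/6 = 10807/62208
  d_4[2] = 911/5184*1/4 + 469/2592*1/6 + 143/648*1/6 + 2191/5184*1/6 = 11279/62208
  d_4[3] = 911/5184*5/12 + 469/2592*5/12 + 143/648*1/6 + 2191/5184*1/12 = 3431/15552
  d_4[4] = 911/5184*1/4 + 469/2592*1/3 + 143/648*1/3 + 2191/5184*7/12 = 13199/31104
d_4 = (1=10807/62208, 2=11279/62208, 3=3431/15552, 4=13199/31104)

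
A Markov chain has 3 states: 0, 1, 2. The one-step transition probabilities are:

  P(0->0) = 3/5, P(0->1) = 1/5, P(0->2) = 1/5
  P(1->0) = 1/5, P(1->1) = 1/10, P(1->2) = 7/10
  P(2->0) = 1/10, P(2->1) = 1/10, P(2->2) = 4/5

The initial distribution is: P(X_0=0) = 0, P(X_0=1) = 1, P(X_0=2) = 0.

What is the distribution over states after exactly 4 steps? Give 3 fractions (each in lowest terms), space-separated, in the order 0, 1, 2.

Propagating the distribution step by step (d_{t+1} = d_t * P):
d_0 = (0=0, 1=1, 2=0)
  d_1[0] = 0*3/5 + 1*1/5 + 0*1/10 = 1/5
  d_1[1] = 0*1/5 + 1*1/10 + 0*1/10 = 1/10
  d_1[2] = 0*1/5 + 1*7/10 + 0*4/5 = 7/10
d_1 = (0=1/5, 1=1/10, 2=7/10)
  d_2[0] = 1/5*3/5 + 1/10*1/5 + 7/10*1/10 = 21/100
  d_2[1] = 1/5*1/5 + 1/10*1/10 + 7/10*1/10 = 3/25
  d_2[2] = 1/5*1/5 + 1/10*7/10 + 7/10*4/5 = 67/100
d_2 = (0=21/100, 1=3/25, 2=67/100)
  d_3[0] = 21/100*3/5 + 3/25*1/5 + 67/100*1/10 = 217/1000
  d_3[1] = 21/100*1/5 + 3/25*1/10 + 67/100*1/10 = 121/1000
  d_3[2] = 21/100*1/5 + 3/25*7/10 + 67/100*4/5 = 331/500
d_3 = (0=217/1000, 1=121/1000, 2=331/500)
  d_4[0] = 217/1000*3/5 + 121/1000*1/5 + 331/500*1/10 = 1103/5000
  d_4[1] = 217/1000*1/5 + 121/1000*1/10 + 331/500*1/10 = 1217/10000
  d_4[2] = 217/1000*1/5 + 121/1000*7/10 + 331/500*4/5 = 6577/10000
d_4 = (0=1103/5000, 1=1217/10000, 2=6577/10000)

Answer: 1103/5000 1217/10000 6577/10000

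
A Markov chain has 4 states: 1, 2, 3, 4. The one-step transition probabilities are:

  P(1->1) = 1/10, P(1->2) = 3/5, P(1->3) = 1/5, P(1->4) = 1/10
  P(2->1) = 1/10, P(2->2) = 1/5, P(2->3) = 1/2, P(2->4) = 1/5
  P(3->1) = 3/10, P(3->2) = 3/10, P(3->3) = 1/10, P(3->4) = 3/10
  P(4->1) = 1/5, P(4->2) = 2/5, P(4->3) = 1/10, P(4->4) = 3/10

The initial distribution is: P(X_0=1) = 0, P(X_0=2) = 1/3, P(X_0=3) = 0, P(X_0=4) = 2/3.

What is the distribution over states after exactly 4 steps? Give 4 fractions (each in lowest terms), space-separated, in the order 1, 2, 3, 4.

Answer: 5221/30000 341/1000 1903/7500 6937/30000

Derivation:
Propagating the distribution step by step (d_{t+1} = d_t * P):
d_0 = (1=0, 2=1/3, 3=0, 4=2/3)
  d_1[1] = 0*1/10 + 1/3*1/10 + 0*3/10 + 2/3*1/5 = 1/6
  d_1[2] = 0*3/5 + 1/3*1/5 + 0*3/10 + 2/3*2/5 = 1/3
  d_1[3] = 0*1/5 + 1/3*1/2 + 0*1/10 + 2/3*1/10 = 7/30
  d_1[4] = 0*1/10 + 1/3*1/5 + 0*3/10 + 2/3*3/10 = 4/15
d_1 = (1=1/6, 2=1/3, 3=7/30, 4=4/15)
  d_2[1] = 1/6*1/10 + 1/3*1/10 + 7/30*3/10 + 4/15*1/5 = 13/75
  d_2[2] = 1/6*3/5 + 1/3*1/5 + 7/30*3/10 + 4/15*2/5 = 103/300
  d_2[3] = 1/6*1/5 + 1/3*1/2 + 7/30*1/10 + 4/15*1/10 = 1/4
  d_2[4] = 1/6*1/10 + 1/3*1/5 + 7/30*3/10 + 4/15*3/10 = 7/30
d_2 = (1=13/75, 2=103/300, 3=1/4, 4=7/30)
  d_3[1] = 13/75*1/10 + 103/300*1/10 + 1/4*3/10 + 7/30*1/5 = 13/75
  d_3[2] = 13/75*3/5 + 103/300*1/5 + 1/4*3/10 + 7/30*2/5 = 341/1000
  d_3[3] = 13/75*1/5 + 103/300*1/2 + 1/4*1/10 + 7/30*1/10 = 191/750
  d_3[4] = 13/75*1/10 + 103/300*1/5 + 1/4*3/10 + 7/30*3/10 = 231/1000
d_3 = (1=13/75, 2=341/1000, 3=191/750, 4=231/1000)
  d_4[1] = 13/75*1/10 + 341/1000*1/10 + 191/750*3/10 + 231/1000*1/5 = 5221/30000
  d_4[2] = 13/75*3/5 + 341/1000*1/5 + 191/750*3/10 + 231/1000*2/5 = 341/1000
  d_4[3] = 13/75*1/5 + 341/1000*1/2 + 191/750*1/10 + 231/1000*1/10 = 1903/7500
  d_4[4] = 13/75*1/10 + 341/1000*1/5 + 191/750*3/10 + 231/1000*3/10 = 6937/30000
d_4 = (1=5221/30000, 2=341/1000, 3=1903/7500, 4=6937/30000)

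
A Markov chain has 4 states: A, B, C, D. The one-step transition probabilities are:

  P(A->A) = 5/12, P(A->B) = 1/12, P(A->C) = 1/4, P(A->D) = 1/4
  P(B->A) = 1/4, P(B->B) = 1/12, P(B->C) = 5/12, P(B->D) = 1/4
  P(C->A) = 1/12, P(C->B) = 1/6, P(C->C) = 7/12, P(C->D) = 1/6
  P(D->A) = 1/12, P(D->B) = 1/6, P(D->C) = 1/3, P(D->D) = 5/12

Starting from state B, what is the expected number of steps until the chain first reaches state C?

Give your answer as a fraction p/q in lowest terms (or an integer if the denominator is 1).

Let h_i = expected steps to first reach C from state i.
Boundary: h_C = 0.
First-step equations for the other states:
  h_A = 1 + 5/12*h_A + 1/12*h_B + 1/4*h_C + 1/4*h_D
  h_B = 1 + 1/4*h_A + 1/12*h_B + 5/12*h_C + 1/4*h_D
  h_D = 1 + 1/12*h_A + 1/6*h_B + 1/3*h_C + 5/12*h_D

Substituting h_C = 0 and rearranging gives the linear system (I - Q) h = 1:
  [7/12, -1/12, -1/4] . (h_A, h_B, h_D) = 1
  [-1/4, 11/12, -1/4] . (h_A, h_B, h_D) = 1
  [-1/12, -1/6, 7/12] . (h_A, h_B, h_D) = 1

Solving yields:
  h_A = 720/211
  h_B = 600/211
  h_D = 636/211

Starting state is B, so the expected hitting time is h_B = 600/211.

Answer: 600/211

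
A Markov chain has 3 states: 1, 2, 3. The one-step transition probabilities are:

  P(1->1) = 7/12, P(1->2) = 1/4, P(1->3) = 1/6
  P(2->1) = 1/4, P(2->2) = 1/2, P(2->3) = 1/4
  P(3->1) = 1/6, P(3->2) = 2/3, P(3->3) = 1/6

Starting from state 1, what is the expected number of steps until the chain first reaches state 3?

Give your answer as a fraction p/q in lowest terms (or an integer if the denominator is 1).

Answer: 36/7

Derivation:
Let h_i = expected steps to first reach 3 from state i.
Boundary: h_3 = 0.
First-step equations for the other states:
  h_1 = 1 + 7/12*h_1 + 1/4*h_2 + 1/6*h_3
  h_2 = 1 + 1/4*h_1 + 1/2*h_2 + 1/4*h_3

Substituting h_3 = 0 and rearranging gives the linear system (I - Q) h = 1:
  [5/12, -1/4] . (h_1, h_2) = 1
  [-1/4, 1/2] . (h_1, h_2) = 1

Solving yields:
  h_1 = 36/7
  h_2 = 32/7

Starting state is 1, so the expected hitting time is h_1 = 36/7.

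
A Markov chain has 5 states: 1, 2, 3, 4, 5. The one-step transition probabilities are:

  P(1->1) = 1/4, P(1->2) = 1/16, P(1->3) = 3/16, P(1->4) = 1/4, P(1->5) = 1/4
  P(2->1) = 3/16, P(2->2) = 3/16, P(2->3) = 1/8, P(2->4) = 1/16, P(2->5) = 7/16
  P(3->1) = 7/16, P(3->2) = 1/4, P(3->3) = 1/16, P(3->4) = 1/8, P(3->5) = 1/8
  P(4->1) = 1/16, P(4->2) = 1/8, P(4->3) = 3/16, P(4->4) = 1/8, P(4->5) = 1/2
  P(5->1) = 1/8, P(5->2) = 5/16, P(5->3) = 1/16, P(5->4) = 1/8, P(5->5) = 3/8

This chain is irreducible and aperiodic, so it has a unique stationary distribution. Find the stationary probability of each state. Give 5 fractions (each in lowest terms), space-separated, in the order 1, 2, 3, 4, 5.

Answer: 5959/31468 3251/15734 913/7867 1068/7867 11083/31468

Derivation:
The stationary distribution satisfies pi = pi * P, i.e.:
  pi_1 = 1/4*pi_1 + 3/16*pi_2 + 7/16*pi_3 + 1/16*pi_4 + 1/8*pi_5
  pi_2 = 1/16*pi_1 + 3/16*pi_2 + 1/4*pi_3 + 1/8*pi_4 + 5/16*pi_5
  pi_3 = 3/16*pi_1 + 1/8*pi_2 + 1/16*pi_3 + 3/16*pi_4 + 1/16*pi_5
  pi_4 = 1/4*pi_1 + 1/16*pi_2 + 1/8*pi_3 + 1/8*pi_4 + 1/8*pi_5
  pi_5 = 1/4*pi_1 + 7/16*pi_2 + 1/8*pi_3 + 1/2*pi_4 + 3/8*pi_5
with normalization: pi_1 + pi_2 + pi_3 + pi_4 + pi_5 = 1.

Using the first 4 balance equations plus normalization, the linear system A*pi = b is:
  [-3/4, 3/16, 7/16, 1/16, 1/8] . pi = 0
  [1/16, -13/16, 1/4, 1/8, 5/16] . pi = 0
  [3/16, 1/8, -15/16, 3/16, 1/16] . pi = 0
  [1/4, 1/16, 1/8, -7/8, 1/8] . pi = 0
  [1, 1, 1, 1, 1] . pi = 1

Solving yields:
  pi_1 = 5959/31468
  pi_2 = 3251/15734
  pi_3 = 913/7867
  pi_4 = 1068/7867
  pi_5 = 11083/31468

Verification (pi * P):
  5959/31468*1/4 + 3251/15734*3/16 + 913/7867*7/16 + 1068/7867*1/16 + 11083/31468*1/8 = 5959/31468 = pi_1  (ok)
  5959/31468*1/16 + 3251/15734*3/16 + 913/7867*1/4 + 1068/7867*1/8 + 11083/31468*5/16 = 3251/15734 = pi_2  (ok)
  5959/31468*3/16 + 3251/15734*1/8 + 913/7867*1/16 + 1068/7867*3/16 + 11083/31468*1/16 = 913/7867 = pi_3  (ok)
  5959/31468*1/4 + 3251/15734*1/16 + 913/7867*1/8 + 1068/7867*1/8 + 11083/31468*1/8 = 1068/7867 = pi_4  (ok)
  5959/31468*1/4 + 3251/15734*7/16 + 913/7867*1/8 + 1068/7867*1/2 + 11083/31468*3/8 = 11083/31468 = pi_5  (ok)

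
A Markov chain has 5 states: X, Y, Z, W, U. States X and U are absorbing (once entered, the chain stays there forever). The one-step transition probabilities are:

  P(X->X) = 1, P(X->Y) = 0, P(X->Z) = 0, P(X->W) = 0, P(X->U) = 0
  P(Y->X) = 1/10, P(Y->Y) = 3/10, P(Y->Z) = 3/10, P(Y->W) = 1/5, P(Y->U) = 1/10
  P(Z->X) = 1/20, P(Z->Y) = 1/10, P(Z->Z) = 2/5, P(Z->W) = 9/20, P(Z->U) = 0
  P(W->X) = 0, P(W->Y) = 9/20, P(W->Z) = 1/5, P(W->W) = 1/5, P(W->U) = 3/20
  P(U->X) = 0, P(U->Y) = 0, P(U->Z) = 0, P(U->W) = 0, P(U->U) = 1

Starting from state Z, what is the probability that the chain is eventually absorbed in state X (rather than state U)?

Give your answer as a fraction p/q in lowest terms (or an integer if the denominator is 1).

Answer: 207/521

Derivation:
Let a_i = P(absorbed in X | start in state i).
Boundary conditions: a_X = 1, a_U = 0.
For each transient state i, a_i = sum_j P(i->j) * a_j:
  a_Y = 1/10*a_X + 3/10*a_Y + 3/10*a_Z + 1/5*a_W + 1/10*a_U
  a_Z = 1/20*a_X + 1/10*a_Y + 2/5*a_Z + 9/20*a_W + 0*a_U
  a_W = 0*a_X + 9/20*a_Y + 1/5*a_Z + 1/5*a_W + 3/20*a_U

Substituting a_X = 1 and a_U = 0, rearrange to (I - Q) a = r where r[i] = P(i -> X):
  [7/10, -3/10, -1/5] . (a_Y, a_Z, a_W) = 1/10
  [-1/10, 3/5, -9/20] . (a_Y, a_Z, a_W) = 1/20
  [-9/20, -1/5, 4/5] . (a_Y, a_Z, a_W) = 0

Solving yields:
  a_Y = 212/521
  a_Z = 207/521
  a_W = 171/521

Starting state is Z, so the absorption probability is a_Z = 207/521.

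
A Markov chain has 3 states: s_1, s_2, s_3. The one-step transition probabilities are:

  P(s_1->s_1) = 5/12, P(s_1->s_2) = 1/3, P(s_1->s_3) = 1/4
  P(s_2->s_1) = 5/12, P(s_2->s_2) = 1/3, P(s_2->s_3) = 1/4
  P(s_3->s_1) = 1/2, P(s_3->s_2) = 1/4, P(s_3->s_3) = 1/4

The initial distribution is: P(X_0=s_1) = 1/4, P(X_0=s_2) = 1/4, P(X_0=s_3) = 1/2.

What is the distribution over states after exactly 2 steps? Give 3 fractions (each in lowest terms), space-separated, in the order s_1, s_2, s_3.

Answer: 7/16 5/16 1/4

Derivation:
Propagating the distribution step by step (d_{t+1} = d_t * P):
d_0 = (s_1=1/4, s_2=1/4, s_3=1/2)
  d_1[s_1] = 1/4*5/12 + 1/4*5/12 + 1/2*1/2 = 11/24
  d_1[s_2] = 1/4*1/3 + 1/4*1/3 + 1/2*1/4 = 7/24
  d_1[s_3] = 1/4*1/4 + 1/4*1/4 + 1/2*1/4 = 1/4
d_1 = (s_1=11/24, s_2=7/24, s_3=1/4)
  d_2[s_1] = 11/24*5/12 + 7/24*5/12 + 1/4*1/2 = 7/16
  d_2[s_2] = 11/24*1/3 + 7/24*1/3 + 1/4*1/4 = 5/16
  d_2[s_3] = 11/24*1/4 + 7/24*1/4 + 1/4*1/4 = 1/4
d_2 = (s_1=7/16, s_2=5/16, s_3=1/4)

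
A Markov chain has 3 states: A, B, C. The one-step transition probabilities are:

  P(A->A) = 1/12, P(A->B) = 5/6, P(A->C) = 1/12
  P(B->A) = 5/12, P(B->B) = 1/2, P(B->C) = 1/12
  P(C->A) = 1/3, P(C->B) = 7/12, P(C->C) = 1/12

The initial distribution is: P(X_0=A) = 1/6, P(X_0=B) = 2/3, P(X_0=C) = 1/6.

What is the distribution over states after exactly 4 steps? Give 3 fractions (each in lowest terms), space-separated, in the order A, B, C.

Answer: 1189/3888 2375/3888 1/12

Derivation:
Propagating the distribution step by step (d_{t+1} = d_t * P):
d_0 = (A=1/6, B=2/3, C=1/6)
  d_1[A] = 1/6*1/12 + 2/3*5/12 + 1/6*1/3 = 25/72
  d_1[B] = 1/6*5/6 + 2/3*1/2 + 1/6*7/12 = 41/72
  d_1[C] = 1/6*1/12 + 2/3*1/12 + 1/6*1/12 = 1/12
d_1 = (A=25/72, B=41/72, C=1/12)
  d_2[A] = 25/72*1/12 + 41/72*5/12 + 1/12*1/3 = 127/432
  d_2[B] = 25/72*5/6 + 41/72*1/2 + 1/12*7/12 = 269/432
  d_2[C] = 25/72*1/12 + 41/72*1/12 + 1/12*1/12 = 1/12
d_2 = (A=127/432, B=269/432, C=1/12)
  d_3[A] = 127/432*1/12 + 269/432*5/12 + 1/12*1/3 = 101/324
  d_3[B] = 127/432*5/6 + 269/432*1/2 + 1/12*7/12 = 49/81
  d_3[C] = 127/432*1/12 + 269/432*1/12 + 1/12*1/12 = 1/12
d_3 = (A=101/324, B=49/81, C=1/12)
  d_4[A] = 101/324*1/12 + 49/81*5/12 + 1/12*1/3 = 1189/3888
  d_4[B] = 101/324*5/6 + 49/81*1/2 + 1/12*7/12 = 2375/3888
  d_4[C] = 101/324*1/12 + 49/81*1/12 + 1/12*1/12 = 1/12
d_4 = (A=1189/3888, B=2375/3888, C=1/12)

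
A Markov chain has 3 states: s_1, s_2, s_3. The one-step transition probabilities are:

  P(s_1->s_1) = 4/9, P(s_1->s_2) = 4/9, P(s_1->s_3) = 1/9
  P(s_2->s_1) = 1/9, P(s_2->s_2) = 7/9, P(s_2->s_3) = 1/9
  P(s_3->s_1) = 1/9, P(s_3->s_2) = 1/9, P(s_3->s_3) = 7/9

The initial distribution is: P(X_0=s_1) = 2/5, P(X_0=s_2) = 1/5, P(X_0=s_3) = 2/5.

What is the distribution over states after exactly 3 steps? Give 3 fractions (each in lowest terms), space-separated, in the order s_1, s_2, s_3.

Propagating the distribution step by step (d_{t+1} = d_t * P):
d_0 = (s_1=2/5, s_2=1/5, s_3=2/5)
  d_1[s_1] = 2/5*4/9 + 1/5*1/9 + 2/5*1/9 = 11/45
  d_1[s_2] = 2/5*4/9 + 1/5*7/9 + 2/5*1/9 = 17/45
  d_1[s_3] = 2/5*1/9 + 1/5*1/9 + 2/5*7/9 = 17/45
d_1 = (s_1=11/45, s_2=17/45, s_3=17/45)
  d_2[s_1] = 11/45*4/9 + 17/45*1/9 + 17/45*1/9 = 26/135
  d_2[s_2] = 11/45*4/9 + 17/45*7/9 + 17/45*1/9 = 4/9
  d_2[s_3] = 11/45*1/9 + 17/45*1/9 + 17/45*7/9 = 49/135
d_2 = (s_1=26/135, s_2=4/9, s_3=49/135)
  d_3[s_1] = 26/135*4/9 + 4/9*1/9 + 49/135*1/9 = 71/405
  d_3[s_2] = 26/135*4/9 + 4/9*7/9 + 49/135*1/9 = 191/405
  d_3[s_3] = 26/135*1/9 + 4/9*1/9 + 49/135*7/9 = 143/405
d_3 = (s_1=71/405, s_2=191/405, s_3=143/405)

Answer: 71/405 191/405 143/405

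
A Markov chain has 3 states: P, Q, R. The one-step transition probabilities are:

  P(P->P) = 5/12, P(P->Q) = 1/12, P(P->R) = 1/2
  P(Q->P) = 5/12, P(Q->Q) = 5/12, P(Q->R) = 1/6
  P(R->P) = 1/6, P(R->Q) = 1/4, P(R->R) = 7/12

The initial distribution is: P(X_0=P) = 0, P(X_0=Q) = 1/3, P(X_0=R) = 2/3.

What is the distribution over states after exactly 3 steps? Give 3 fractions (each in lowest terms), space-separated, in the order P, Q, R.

Answer: 133/432 157/648 583/1296

Derivation:
Propagating the distribution step by step (d_{t+1} = d_t * P):
d_0 = (P=0, Q=1/3, R=2/3)
  d_1[P] = 0*5/12 + 1/3*5/12 + 2/3*1/6 = 1/4
  d_1[Q] = 0*1/12 + 1/3*5/12 + 2/3*1/4 = 11/36
  d_1[R] = 0*1/2 + 1/3*1/6 + 2/3*7/12 = 4/9
d_1 = (P=1/4, Q=11/36, R=4/9)
  d_2[P] = 1/4*5/12 + 11/36*5/12 + 4/9*1/6 = 11/36
  d_2[Q] = 1/4*1/12 + 11/36*5/12 + 4/9*1/4 = 7/27
  d_2[R] = 1/4*1/2 + 11/36*1/6 + 4/9*7/12 = 47/108
d_2 = (P=11/36, Q=7/27, R=47/108)
  d_3[P] = 11/36*5/12 + 7/27*5/12 + 47/108*1/6 = 133/432
  d_3[Q] = 11/36*1/12 + 7/27*5/12 + 47/108*1/4 = 157/648
  d_3[R] = 11/36*1/2 + 7/27*1/6 + 47/108*7/12 = 583/1296
d_3 = (P=133/432, Q=157/648, R=583/1296)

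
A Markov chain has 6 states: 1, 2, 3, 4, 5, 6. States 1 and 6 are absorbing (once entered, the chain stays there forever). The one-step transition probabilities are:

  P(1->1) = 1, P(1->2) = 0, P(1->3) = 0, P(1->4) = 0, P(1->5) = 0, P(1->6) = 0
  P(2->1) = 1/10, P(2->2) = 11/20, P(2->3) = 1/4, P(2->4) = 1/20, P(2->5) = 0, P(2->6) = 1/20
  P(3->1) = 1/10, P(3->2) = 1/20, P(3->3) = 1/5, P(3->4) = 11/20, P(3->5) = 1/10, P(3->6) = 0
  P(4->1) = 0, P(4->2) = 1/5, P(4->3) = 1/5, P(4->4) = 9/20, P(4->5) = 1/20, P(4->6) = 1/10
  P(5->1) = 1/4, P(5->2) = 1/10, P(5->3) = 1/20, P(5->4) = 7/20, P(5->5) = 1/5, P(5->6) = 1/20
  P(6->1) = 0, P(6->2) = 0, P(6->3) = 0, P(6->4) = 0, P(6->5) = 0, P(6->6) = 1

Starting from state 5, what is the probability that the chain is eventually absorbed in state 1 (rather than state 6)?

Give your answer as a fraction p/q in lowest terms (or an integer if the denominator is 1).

Answer: 1405/2219

Derivation:
Let a_i = P(absorbed in 1 | start in state i).
Boundary conditions: a_1 = 1, a_6 = 0.
For each transient state i, a_i = sum_j P(i->j) * a_j:
  a_2 = 1/10*a_1 + 11/20*a_2 + 1/4*a_3 + 1/20*a_4 + 0*a_5 + 1/20*a_6
  a_3 = 1/10*a_1 + 1/20*a_2 + 1/5*a_3 + 11/20*a_4 + 1/10*a_5 + 0*a_6
  a_4 = 0*a_1 + 1/5*a_2 + 1/5*a_3 + 9/20*a_4 + 1/20*a_5 + 1/10*a_6
  a_5 = 1/4*a_1 + 1/10*a_2 + 1/20*a_3 + 7/20*a_4 + 1/5*a_5 + 1/20*a_6

Substituting a_1 = 1 and a_6 = 0, rearrange to (I - Q) a = r where r[i] = P(i -> 1):
  [9/20, -1/4, -1/20, 0] . (a_2, a_3, a_4, a_5) = 1/10
  [-1/20, 4/5, -11/20, -1/10] . (a_2, a_3, a_4, a_5) = 1/10
  [-1/5, -1/5, 11/20, -1/20] . (a_2, a_3, a_4, a_5) = 0
  [-1/10, -1/20, -7/20, 4/5] . (a_2, a_3, a_4, a_5) = 1/4

Solving yields:
  a_2 = 941/1585
  a_3 = 1270/2219
  a_4 = 5343/11095
  a_5 = 1405/2219

Starting state is 5, so the absorption probability is a_5 = 1405/2219.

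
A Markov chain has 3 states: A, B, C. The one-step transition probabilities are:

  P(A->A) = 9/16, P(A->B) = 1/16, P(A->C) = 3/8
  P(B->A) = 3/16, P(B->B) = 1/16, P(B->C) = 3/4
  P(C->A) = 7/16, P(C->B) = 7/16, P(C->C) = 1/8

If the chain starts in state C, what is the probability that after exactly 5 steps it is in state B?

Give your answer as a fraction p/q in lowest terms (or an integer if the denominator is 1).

Answer: 13867/65536

Derivation:
Computing P^5 by repeated multiplication:
P^1 =
  A: [9/16, 1/16, 3/8]
  B: [3/16, 1/16, 3/4]
  C: [7/16, 7/16, 1/8]
P^2 =
  A: [63/128, 13/64, 39/128]
  B: [57/128, 11/32, 27/128]
  C: [49/128, 7/64, 65/128]
P^3 =
  A: [459/1024, 181/1024, 3/8]
  B: [417/1024, 145/1024, 231/512]
  C: [469/1024, 259/1024, 37/128]
P^4 =
  A: [3681/8192, 13/64, 2847/8192]
  B: [3711/8192, 949/4096, 2583/8192]
  C: [3535/8192, 175/1024, 3257/8192]
P^5 =
  A: [29025/65536, 12637/65536, 11937/32768]
  B: [28587/65536, 11845/65536, 1569/4096]
  C: [29407/65536, 13867/65536, 11131/32768]

(P^5)[C -> B] = 13867/65536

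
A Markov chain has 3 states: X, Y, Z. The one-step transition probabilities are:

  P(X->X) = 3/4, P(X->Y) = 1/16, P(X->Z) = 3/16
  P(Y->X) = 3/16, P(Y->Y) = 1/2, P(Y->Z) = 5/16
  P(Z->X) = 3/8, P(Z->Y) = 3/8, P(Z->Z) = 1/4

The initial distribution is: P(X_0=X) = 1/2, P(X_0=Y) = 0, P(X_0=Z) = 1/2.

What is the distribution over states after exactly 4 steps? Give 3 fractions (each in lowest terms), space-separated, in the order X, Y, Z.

Answer: 69813/131072 7745/32768 30279/131072

Derivation:
Propagating the distribution step by step (d_{t+1} = d_t * P):
d_0 = (X=1/2, Y=0, Z=1/2)
  d_1[X] = 1/2*3/4 + 0*3/16 + 1/2*3/8 = 9/16
  d_1[Y] = 1/2*1/16 + 0*1/2 + 1/2*3/8 = 7/32
  d_1[Z] = 1/2*3/16 + 0*5/16 + 1/2*1/4 = 7/32
d_1 = (X=9/16, Y=7/32, Z=7/32)
  d_2[X] = 9/16*3/4 + 7/32*3/16 + 7/32*3/8 = 279/512
  d_2[Y] = 9/16*1/16 + 7/32*1/2 + 7/32*3/8 = 29/128
  d_2[Z] = 9/16*3/16 + 7/32*5/16 + 7/32*1/4 = 117/512
d_2 = (X=279/512, Y=29/128, Z=117/512)
  d_3[X] = 279/512*3/4 + 29/128*3/16 + 117/512*3/8 = 2199/4096
  d_3[Y] = 279/512*1/16 + 29/128*1/2 + 117/512*3/8 = 1909/8192
  d_3[Z] = 279/512*3/16 + 29/128*5/16 + 117/512*1/4 = 1885/8192
d_3 = (X=2199/4096, Y=1909/8192, Z=1885/8192)
  d_4[X] = 2199/4096*3/4 + 1909/8192*3/16 + 1885/8192*3/8 = 69813/131072
  d_4[Y] = 2199/4096*1/16 + 1909/8192*1/2 + 1885/8192*3/8 = 7745/32768
  d_4[Z] = 2199/4096*3/16 + 1909/8192*5/16 + 1885/8192*1/4 = 30279/131072
d_4 = (X=69813/131072, Y=7745/32768, Z=30279/131072)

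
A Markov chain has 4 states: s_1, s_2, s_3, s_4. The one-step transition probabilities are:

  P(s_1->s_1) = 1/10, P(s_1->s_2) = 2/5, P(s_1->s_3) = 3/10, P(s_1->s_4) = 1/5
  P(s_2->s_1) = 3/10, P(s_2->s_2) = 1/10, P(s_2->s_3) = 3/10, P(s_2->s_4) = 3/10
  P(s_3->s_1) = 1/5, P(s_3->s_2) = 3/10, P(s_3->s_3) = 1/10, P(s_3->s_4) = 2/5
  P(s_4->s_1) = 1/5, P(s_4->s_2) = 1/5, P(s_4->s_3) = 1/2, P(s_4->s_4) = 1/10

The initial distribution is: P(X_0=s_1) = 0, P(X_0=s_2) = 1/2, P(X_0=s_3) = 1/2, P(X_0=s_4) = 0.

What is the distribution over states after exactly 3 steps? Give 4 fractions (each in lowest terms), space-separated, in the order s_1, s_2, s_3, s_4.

Answer: 411/2000 247/1000 279/1000 537/2000

Derivation:
Propagating the distribution step by step (d_{t+1} = d_t * P):
d_0 = (s_1=0, s_2=1/2, s_3=1/2, s_4=0)
  d_1[s_1] = 0*1/10 + 1/2*3/10 + 1/2*1/5 + 0*1/5 = 1/4
  d_1[s_2] = 0*2/5 + 1/2*1/10 + 1/2*3/10 + 0*1/5 = 1/5
  d_1[s_3] = 0*3/10 + 1/2*3/10 + 1/2*1/10 + 0*1/2 = 1/5
  d_1[s_4] = 0*1/5 + 1/2*3/10 + 1/2*2/5 + 0*1/10 = 7/20
d_1 = (s_1=1/4, s_2=1/5, s_3=1/5, s_4=7/20)
  d_2[s_1] = 1/4*1/10 + 1/5*3/10 + 1/5*1/5 + 7/20*1/5 = 39/200
  d_2[s_2] = 1/4*2/5 + 1/5*1/10 + 1/5*3/10 + 7/20*1/5 = 1/4
  d_2[s_3] = 1/4*3/10 + 1/5*3/10 + 1/5*1/10 + 7/20*1/2 = 33/100
  d_2[s_4] = 1/4*1/5 + 1/5*3/10 + 1/5*2/5 + 7/20*1/10 = 9/40
d_2 = (s_1=39/200, s_2=1/4, s_3=33/100, s_4=9/40)
  d_3[s_1] = 39/200*1/10 + 1/4*3/10 + 33/100*1/5 + 9/40*1/5 = 411/2000
  d_3[s_2] = 39/200*2/5 + 1/4*1/10 + 33/100*3/10 + 9/40*1/5 = 247/1000
  d_3[s_3] = 39/200*3/10 + 1/4*3/10 + 33/100*1/10 + 9/40*1/2 = 279/1000
  d_3[s_4] = 39/200*1/5 + 1/4*3/10 + 33/100*2/5 + 9/40*1/10 = 537/2000
d_3 = (s_1=411/2000, s_2=247/1000, s_3=279/1000, s_4=537/2000)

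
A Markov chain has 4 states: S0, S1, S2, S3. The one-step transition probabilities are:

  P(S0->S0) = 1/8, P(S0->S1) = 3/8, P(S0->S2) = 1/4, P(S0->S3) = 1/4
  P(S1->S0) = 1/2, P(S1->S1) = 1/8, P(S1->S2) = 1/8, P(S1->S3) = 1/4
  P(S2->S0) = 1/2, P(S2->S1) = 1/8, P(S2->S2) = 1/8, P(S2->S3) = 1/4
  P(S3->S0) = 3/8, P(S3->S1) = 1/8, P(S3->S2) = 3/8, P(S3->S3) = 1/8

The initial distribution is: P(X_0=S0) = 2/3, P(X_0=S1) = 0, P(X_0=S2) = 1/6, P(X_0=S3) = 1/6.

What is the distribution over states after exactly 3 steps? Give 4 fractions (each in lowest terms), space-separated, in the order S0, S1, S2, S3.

Answer: 1007/3072 85/384 117/512 683/3072

Derivation:
Propagating the distribution step by step (d_{t+1} = d_t * P):
d_0 = (S0=2/3, S1=0, S2=1/6, S3=1/6)
  d_1[S0] = 2/3*1/8 + 0*1/2 + 1/6*1/2 + 1/6*3/8 = 11/48
  d_1[S1] = 2/3*3/8 + 0*1/8 + 1/6*1/8 + 1/6*1/8 = 7/24
  d_1[S2] = 2/3*1/4 + 0*1/8 + 1/6*1/8 + 1/6*3/8 = 1/4
  d_1[S3] = 2/3*1/4 + 0*1/4 + 1/6*1/4 + 1/6*1/8 = 11/48
d_1 = (S0=11/48, S1=7/24, S2=1/4, S3=11/48)
  d_2[S0] = 11/48*1/8 + 7/24*1/2 + 1/4*1/2 + 11/48*3/8 = 37/96
  d_2[S1] = 11/48*3/8 + 7/24*1/8 + 1/4*1/8 + 11/48*1/8 = 35/192
  d_2[S2] = 11/48*1/4 + 7/24*1/8 + 1/4*1/8 + 11/48*3/8 = 27/128
  d_2[S3] = 11/48*1/4 + 7/24*1/4 + 1/4*1/4 + 11/48*1/8 = 85/384
d_2 = (S0=37/96, S1=35/192, S2=27/128, S3=85/384)
  d_3[S0] = 37/96*1/8 + 35/192*1/2 + 27/128*1/2 + 85/384*3/8 = 1007/3072
  d_3[S1] = 37/96*3/8 + 35/192*1/8 + 27/128*1/8 + 85/384*1/8 = 85/384
  d_3[S2] = 37/96*1/4 + 35/192*1/8 + 27/128*1/8 + 85/384*3/8 = 117/512
  d_3[S3] = 37/96*1/4 + 35/192*1/4 + 27/128*1/4 + 85/384*1/8 = 683/3072
d_3 = (S0=1007/3072, S1=85/384, S2=117/512, S3=683/3072)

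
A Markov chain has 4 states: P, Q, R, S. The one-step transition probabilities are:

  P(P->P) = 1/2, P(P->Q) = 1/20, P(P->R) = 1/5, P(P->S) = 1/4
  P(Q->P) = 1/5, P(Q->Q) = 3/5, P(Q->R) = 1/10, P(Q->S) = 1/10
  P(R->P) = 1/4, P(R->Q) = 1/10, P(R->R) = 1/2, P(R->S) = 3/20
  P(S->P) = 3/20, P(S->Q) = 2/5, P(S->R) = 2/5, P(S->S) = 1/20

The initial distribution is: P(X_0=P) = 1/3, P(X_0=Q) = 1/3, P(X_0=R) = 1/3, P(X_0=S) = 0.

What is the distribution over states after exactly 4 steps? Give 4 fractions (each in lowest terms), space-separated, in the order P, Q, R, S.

Propagating the distribution step by step (d_{t+1} = d_t * P):
d_0 = (P=1/3, Q=1/3, R=1/3, S=0)
  d_1[P] = 1/3*1/2 + 1/3*1/5 + 1/3*1/4 + 0*3/20 = 19/60
  d_1[Q] = 1/3*1/20 + 1/3*3/5 + 1/3*1/10 + 0*2/5 = 1/4
  d_1[R] = 1/3*1/5 + 1/3*1/10 + 1/3*1/2 + 0*2/5 = 4/15
  d_1[S] = 1/3*1/4 + 1/3*1/10 + 1/3*3/20 + 0*1/20 = 1/6
d_1 = (P=19/60, Q=1/4, R=4/15, S=1/6)
  d_2[P] = 19/60*1/2 + 1/4*1/5 + 4/15*1/4 + 1/6*3/20 = 3/10
  d_2[Q] = 19/60*1/20 + 1/4*3/5 + 4/15*1/10 + 1/6*2/5 = 311/1200
  d_2[R] = 19/60*1/5 + 1/4*1/10 + 4/15*1/2 + 1/6*2/5 = 173/600
  d_2[S] = 19/60*1/4 + 1/4*1/10 + 4/15*3/20 + 1/6*1/20 = 61/400
d_2 = (P=3/10, Q=311/1200, R=173/600, S=61/400)
  d_3[P] = 3/10*1/2 + 311/1200*1/5 + 173/600*1/4 + 61/400*3/20 = 7123/24000
  d_3[Q] = 3/10*1/20 + 311/1200*3/5 + 173/600*1/10 + 61/400*2/5 = 781/3000
  d_3[R] = 3/10*1/5 + 311/1200*1/10 + 173/600*1/2 + 61/400*2/5 = 3493/12000
  d_3[S] = 3/10*1/4 + 311/1200*1/10 + 173/600*3/20 + 61/400*1/20 = 3643/24000
d_3 = (P=7123/24000, Q=781/3000, R=3493/12000, S=3643/24000)
  d_4[P] = 7123/24000*1/2 + 781/3000*1/5 + 3493/12000*1/4 + 3643/24000*3/20 = 142081/480000
  d_4[Q] = 7123/24000*1/20 + 781/3000*3/5 + 3493/12000*1/10 + 3643/24000*2/5 = 25043/96000
  d_4[R] = 7123/24000*1/5 + 781/3000*1/10 + 3493/12000*1/2 + 3643/24000*2/5 = 5833/20000
  d_4[S] = 7123/24000*1/4 + 781/3000*1/10 + 3493/12000*3/20 + 3643/24000*1/20 = 9089/60000
d_4 = (P=142081/480000, Q=25043/96000, R=5833/20000, S=9089/60000)

Answer: 142081/480000 25043/96000 5833/20000 9089/60000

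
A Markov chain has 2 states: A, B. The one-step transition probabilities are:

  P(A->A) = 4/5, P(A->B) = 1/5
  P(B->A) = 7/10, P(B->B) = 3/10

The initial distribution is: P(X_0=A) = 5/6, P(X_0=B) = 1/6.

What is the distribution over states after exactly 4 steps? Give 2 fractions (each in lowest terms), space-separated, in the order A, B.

Propagating the distribution step by step (d_{t+1} = d_t * P):
d_0 = (A=5/6, B=1/6)
  d_1[A] = 5/6*4/5 + 1/6*7/10 = 47/60
  d_1[B] = 5/6*1/5 + 1/6*3/10 = 13/60
d_1 = (A=47/60, B=13/60)
  d_2[A] = 47/60*4/5 + 13/60*7/10 = 467/600
  d_2[B] = 47/60*1/5 + 13/60*3/10 = 133/600
d_2 = (A=467/600, B=133/600)
  d_3[A] = 467/600*4/5 + 133/600*7/10 = 4667/6000
  d_3[B] = 467/600*1/5 + 133/600*3/10 = 1333/6000
d_3 = (A=4667/6000, B=1333/6000)
  d_4[A] = 4667/6000*4/5 + 1333/6000*7/10 = 46667/60000
  d_4[B] = 4667/6000*1/5 + 1333/6000*3/10 = 13333/60000
d_4 = (A=46667/60000, B=13333/60000)

Answer: 46667/60000 13333/60000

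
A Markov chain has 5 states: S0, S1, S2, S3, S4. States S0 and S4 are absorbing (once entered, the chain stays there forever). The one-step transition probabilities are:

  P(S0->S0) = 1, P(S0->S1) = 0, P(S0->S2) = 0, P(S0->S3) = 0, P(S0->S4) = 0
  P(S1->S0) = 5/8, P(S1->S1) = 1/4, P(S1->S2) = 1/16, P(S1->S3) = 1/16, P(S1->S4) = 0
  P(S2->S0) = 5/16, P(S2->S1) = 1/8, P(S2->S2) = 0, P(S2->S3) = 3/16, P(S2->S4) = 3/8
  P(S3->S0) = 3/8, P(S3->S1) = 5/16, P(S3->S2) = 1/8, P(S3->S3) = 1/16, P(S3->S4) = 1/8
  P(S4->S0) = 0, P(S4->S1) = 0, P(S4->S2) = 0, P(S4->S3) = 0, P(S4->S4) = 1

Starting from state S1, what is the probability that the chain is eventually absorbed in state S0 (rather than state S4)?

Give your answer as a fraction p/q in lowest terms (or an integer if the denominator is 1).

Answer: 2539/2679

Derivation:
Let a_i = P(absorbed in S0 | start in state i).
Boundary conditions: a_S0 = 1, a_S4 = 0.
For each transient state i, a_i = sum_j P(i->j) * a_j:
  a_S1 = 5/8*a_S0 + 1/4*a_S1 + 1/16*a_S2 + 1/16*a_S3 + 0*a_S4
  a_S2 = 5/16*a_S0 + 1/8*a_S1 + 0*a_S2 + 3/16*a_S3 + 3/8*a_S4
  a_S3 = 3/8*a_S0 + 5/16*a_S1 + 1/8*a_S2 + 1/16*a_S3 + 1/8*a_S4

Substituting a_S0 = 1 and a_S4 = 0, rearrange to (I - Q) a = r where r[i] = P(i -> S0):
  [3/4, -1/16, -1/16] . (a_S1, a_S2, a_S3) = 5/8
  [-1/8, 1, -3/16] . (a_S1, a_S2, a_S3) = 5/16
  [-5/16, -1/8, 15/16] . (a_S1, a_S2, a_S3) = 3/8

Solving yields:
  a_S1 = 2539/2679
  a_S2 = 1553/2679
  a_S3 = 2125/2679

Starting state is S1, so the absorption probability is a_S1 = 2539/2679.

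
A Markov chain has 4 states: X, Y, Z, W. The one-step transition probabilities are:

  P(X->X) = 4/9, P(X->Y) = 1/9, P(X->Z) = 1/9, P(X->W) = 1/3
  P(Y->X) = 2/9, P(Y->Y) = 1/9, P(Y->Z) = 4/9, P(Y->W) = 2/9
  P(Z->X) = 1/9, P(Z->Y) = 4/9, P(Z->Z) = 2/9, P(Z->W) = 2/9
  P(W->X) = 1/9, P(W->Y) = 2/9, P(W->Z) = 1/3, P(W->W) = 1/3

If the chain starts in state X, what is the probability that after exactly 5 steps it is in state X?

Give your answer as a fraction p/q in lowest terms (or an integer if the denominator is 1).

Computing P^5 by repeated multiplication:
P^1 =
  X: [4/9, 1/9, 1/9, 1/3]
  Y: [2/9, 1/9, 4/9, 2/9]
  Z: [1/9, 4/9, 2/9, 2/9]
  W: [1/9, 2/9, 1/3, 1/3]
P^2 =
  X: [22/81, 5/27, 19/81, 25/81]
  Y: [16/81, 23/81, 20/81, 22/81]
  Z: [16/81, 17/81, 1/3, 7/27]
  W: [14/81, 7/27, 8/27, 22/81]
P^3 =
  X: [2/9, 163/729, 65/243, 209/729]
  Y: [152/729, 163/729, 214/729, 200/729]
  Z: [146/729, 61/243, 67/243, 199/729]
  W: [16/81, 175/729, 212/729, 22/81]
P^4 =
  X: [1378/6561, 1523/6561, 1831/6561, 1829/6561]
  Y: [1348/6561, 1571/6561, 1832/6561, 1810/6561]
  Z: [50/243, 1531/6561, 1877/6561, 601/2187]
  W: [1336/6561, 521/2187, 1862/6561, 200/729]
P^5 =
  X: [12218/59049, 13883/59049, 16619/59049, 5443/19683]
  Y: [12176/59049, 13867/59049, 16726/59049, 16280/59049]
  Z: [12142/59049, 1555/6561, 16637/59049, 5425/19683]
  W: [1348/6561, 4649/19683, 16712/59049, 16258/59049]

(P^5)[X -> X] = 12218/59049

Answer: 12218/59049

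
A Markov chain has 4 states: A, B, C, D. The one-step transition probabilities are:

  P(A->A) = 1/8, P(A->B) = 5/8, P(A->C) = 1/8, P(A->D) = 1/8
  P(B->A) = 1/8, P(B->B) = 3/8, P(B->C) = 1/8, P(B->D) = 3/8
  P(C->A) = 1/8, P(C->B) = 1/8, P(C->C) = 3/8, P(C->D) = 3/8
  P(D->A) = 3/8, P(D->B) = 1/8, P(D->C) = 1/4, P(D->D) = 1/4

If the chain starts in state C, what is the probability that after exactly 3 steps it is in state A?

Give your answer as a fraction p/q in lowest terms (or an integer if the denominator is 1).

Answer: 51/256

Derivation:
Computing P^3 by repeated multiplication:
P^1 =
  A: [1/8, 5/8, 1/8, 1/8]
  B: [1/8, 3/8, 1/8, 3/8]
  C: [1/8, 1/8, 3/8, 3/8]
  D: [3/8, 1/8, 1/4, 1/4]
P^2 =
  A: [5/32, 11/32, 11/64, 21/64]
  B: [7/32, 9/32, 13/64, 19/64]
  C: [7/32, 7/32, 17/64, 19/64]
  D: [3/16, 11/32, 7/32, 1/4]
P^3 =
  A: [53/256, 37/128, 107/512, 151/512]
  B: [51/256, 39/128, 109/512, 145/512]
  C: [51/256, 37/128, 117/512, 145/512]
  D: [3/16, 39/128, 27/128, 19/64]

(P^3)[C -> A] = 51/256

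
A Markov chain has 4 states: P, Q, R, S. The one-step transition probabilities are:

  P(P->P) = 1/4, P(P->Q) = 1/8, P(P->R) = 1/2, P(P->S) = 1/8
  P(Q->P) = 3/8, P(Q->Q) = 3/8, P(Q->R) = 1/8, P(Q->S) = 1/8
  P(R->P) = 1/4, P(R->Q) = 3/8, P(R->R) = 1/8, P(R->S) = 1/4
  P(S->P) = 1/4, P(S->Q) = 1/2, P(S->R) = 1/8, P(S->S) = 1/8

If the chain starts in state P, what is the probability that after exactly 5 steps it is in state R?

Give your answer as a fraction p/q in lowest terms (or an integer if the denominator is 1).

Computing P^5 by repeated multiplication:
P^1 =
  P: [1/4, 1/8, 1/2, 1/8]
  Q: [3/8, 3/8, 1/8, 1/8]
  R: [1/4, 3/8, 1/8, 1/4]
  S: [1/4, 1/2, 1/8, 1/8]
P^2 =
  P: [17/64, 21/64, 7/32, 3/16]
  Q: [19/64, 19/64, 17/64, 9/64]
  R: [19/64, 11/32, 7/32, 9/64]
  S: [5/16, 21/64, 7/32, 9/64]
P^3 =
  P: [149/512, 85/256, 115/512, 39/256]
  Q: [147/512, 163/512, 121/512, 81/512]
  R: [75/256, 163/512, 121/512, 39/256]
  S: [149/512, 161/512, 31/128, 39/256]
P^4 =
  P: [597/2048, 329/1024, 959/4096, 627/4096]
  Q: [1187/4096, 1323/4096, 953/4096, 633/4096]
  R: [1187/4096, 657/2048, 481/2048, 633/4096]
  S: [1185/4096, 329/1024, 959/4096, 159/1024]
P^5 =
  P: [2377/8192, 10527/32768, 3839/16384, 5055/32768]
  Q: [9515/32768, 10547/32768, 7657/32768, 5049/32768]
  R: [4753/16384, 10547/32768, 7657/32768, 2529/16384]
  S: [2377/8192, 5277/16384, 7651/32768, 5055/32768]

(P^5)[P -> R] = 3839/16384

Answer: 3839/16384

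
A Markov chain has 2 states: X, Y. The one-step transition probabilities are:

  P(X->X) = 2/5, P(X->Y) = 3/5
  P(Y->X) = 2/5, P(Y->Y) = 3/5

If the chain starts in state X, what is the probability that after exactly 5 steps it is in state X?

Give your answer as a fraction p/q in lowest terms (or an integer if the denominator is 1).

Answer: 2/5

Derivation:
Computing P^5 by repeated multiplication:
P^1 =
  X: [2/5, 3/5]
  Y: [2/5, 3/5]
P^2 =
  X: [2/5, 3/5]
  Y: [2/5, 3/5]
P^3 =
  X: [2/5, 3/5]
  Y: [2/5, 3/5]
P^4 =
  X: [2/5, 3/5]
  Y: [2/5, 3/5]
P^5 =
  X: [2/5, 3/5]
  Y: [2/5, 3/5]

(P^5)[X -> X] = 2/5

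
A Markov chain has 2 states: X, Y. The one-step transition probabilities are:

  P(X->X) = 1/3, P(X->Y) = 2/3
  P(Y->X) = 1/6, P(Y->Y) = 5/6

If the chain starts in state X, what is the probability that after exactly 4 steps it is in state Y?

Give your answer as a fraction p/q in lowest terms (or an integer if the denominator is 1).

Computing P^4 by repeated multiplication:
P^1 =
  X: [1/3, 2/3]
  Y: [1/6, 5/6]
P^2 =
  X: [2/9, 7/9]
  Y: [7/36, 29/36]
P^3 =
  X: [11/54, 43/54]
  Y: [43/216, 173/216]
P^4 =
  X: [65/324, 259/324]
  Y: [259/1296, 1037/1296]

(P^4)[X -> Y] = 259/324

Answer: 259/324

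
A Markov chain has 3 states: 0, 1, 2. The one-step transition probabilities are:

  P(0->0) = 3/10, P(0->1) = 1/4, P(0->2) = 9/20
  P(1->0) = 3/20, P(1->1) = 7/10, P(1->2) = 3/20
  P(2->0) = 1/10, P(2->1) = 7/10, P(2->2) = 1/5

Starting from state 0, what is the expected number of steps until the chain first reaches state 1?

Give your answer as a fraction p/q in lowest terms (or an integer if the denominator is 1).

Answer: 250/103

Derivation:
Let h_i = expected steps to first reach 1 from state i.
Boundary: h_1 = 0.
First-step equations for the other states:
  h_0 = 1 + 3/10*h_0 + 1/4*h_1 + 9/20*h_2
  h_2 = 1 + 1/10*h_0 + 7/10*h_1 + 1/5*h_2

Substituting h_1 = 0 and rearranging gives the linear system (I - Q) h = 1:
  [7/10, -9/20] . (h_0, h_2) = 1
  [-1/10, 4/5] . (h_0, h_2) = 1

Solving yields:
  h_0 = 250/103
  h_2 = 160/103

Starting state is 0, so the expected hitting time is h_0 = 250/103.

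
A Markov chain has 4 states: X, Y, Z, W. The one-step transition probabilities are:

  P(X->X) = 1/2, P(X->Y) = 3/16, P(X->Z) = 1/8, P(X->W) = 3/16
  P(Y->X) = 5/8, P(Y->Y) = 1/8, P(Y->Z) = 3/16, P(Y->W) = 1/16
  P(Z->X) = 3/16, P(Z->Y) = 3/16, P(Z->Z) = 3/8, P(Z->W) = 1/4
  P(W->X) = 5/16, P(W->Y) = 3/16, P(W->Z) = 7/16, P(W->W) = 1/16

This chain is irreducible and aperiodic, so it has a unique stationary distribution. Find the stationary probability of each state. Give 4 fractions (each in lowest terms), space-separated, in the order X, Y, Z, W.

Answer: 1486/3587 3/17 891/3587 577/3587

Derivation:
The stationary distribution satisfies pi = pi * P, i.e.:
  pi_X = 1/2*pi_X + 5/8*pi_Y + 3/16*pi_Z + 5/16*pi_W
  pi_Y = 3/16*pi_X + 1/8*pi_Y + 3/16*pi_Z + 3/16*pi_W
  pi_Z = 1/8*pi_X + 3/16*pi_Y + 3/8*pi_Z + 7/16*pi_W
  pi_W = 3/16*pi_X + 1/16*pi_Y + 1/4*pi_Z + 1/16*pi_W
with normalization: pi_X + pi_Y + pi_Z + pi_W = 1.

Using the first 3 balance equations plus normalization, the linear system A*pi = b is:
  [-1/2, 5/8, 3/16, 5/16] . pi = 0
  [3/16, -7/8, 3/16, 3/16] . pi = 0
  [1/8, 3/16, -5/8, 7/16] . pi = 0
  [1, 1, 1, 1] . pi = 1

Solving yields:
  pi_X = 1486/3587
  pi_Y = 3/17
  pi_Z = 891/3587
  pi_W = 577/3587

Verification (pi * P):
  1486/3587*1/2 + 3/17*5/8 + 891/3587*3/16 + 577/3587*5/16 = 1486/3587 = pi_X  (ok)
  1486/3587*3/16 + 3/17*1/8 + 891/3587*3/16 + 577/3587*3/16 = 3/17 = pi_Y  (ok)
  1486/3587*1/8 + 3/17*3/16 + 891/3587*3/8 + 577/3587*7/16 = 891/3587 = pi_Z  (ok)
  1486/3587*3/16 + 3/17*1/16 + 891/3587*1/4 + 577/3587*1/16 = 577/3587 = pi_W  (ok)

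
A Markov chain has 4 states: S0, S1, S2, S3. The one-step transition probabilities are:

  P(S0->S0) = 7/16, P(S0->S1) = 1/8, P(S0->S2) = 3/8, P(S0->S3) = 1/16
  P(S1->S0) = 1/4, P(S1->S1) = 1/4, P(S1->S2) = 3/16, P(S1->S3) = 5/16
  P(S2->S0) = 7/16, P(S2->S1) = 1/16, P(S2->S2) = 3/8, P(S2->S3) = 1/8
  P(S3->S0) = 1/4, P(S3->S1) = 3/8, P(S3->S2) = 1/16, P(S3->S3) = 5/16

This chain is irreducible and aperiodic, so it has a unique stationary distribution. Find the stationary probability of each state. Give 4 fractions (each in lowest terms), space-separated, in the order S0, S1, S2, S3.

The stationary distribution satisfies pi = pi * P, i.e.:
  pi_S0 = 7/16*pi_S0 + 1/4*pi_S1 + 7/16*pi_S2 + 1/4*pi_S3
  pi_S1 = 1/8*pi_S0 + 1/4*pi_S1 + 1/16*pi_S2 + 3/8*pi_S3
  pi_S2 = 3/8*pi_S0 + 3/16*pi_S1 + 3/8*pi_S2 + 1/16*pi_S3
  pi_S3 = 1/16*pi_S0 + 5/16*pi_S1 + 1/8*pi_S2 + 5/16*pi_S3
with normalization: pi_S0 + pi_S1 + pi_S2 + pi_S3 = 1.

Using the first 3 balance equations plus normalization, the linear system A*pi = b is:
  [-9/16, 1/4, 7/16, 1/4] . pi = 0
  [1/8, -3/4, 1/16, 3/8] . pi = 0
  [3/8, 3/16, -5/8, 1/16] . pi = 0
  [1, 1, 1, 1] . pi = 1

Solving yields:
  pi_S0 = 461/1229
  pi_S1 = 415/2458
  pi_S2 = 359/1229
  pi_S3 = 403/2458

Verification (pi * P):
  461/1229*7/16 + 415/2458*1/4 + 359/1229*7/16 + 403/2458*1/4 = 461/1229 = pi_S0  (ok)
  461/1229*1/8 + 415/2458*1/4 + 359/1229*1/16 + 403/2458*3/8 = 415/2458 = pi_S1  (ok)
  461/1229*3/8 + 415/2458*3/16 + 359/1229*3/8 + 403/2458*1/16 = 359/1229 = pi_S2  (ok)
  461/1229*1/16 + 415/2458*5/16 + 359/1229*1/8 + 403/2458*5/16 = 403/2458 = pi_S3  (ok)

Answer: 461/1229 415/2458 359/1229 403/2458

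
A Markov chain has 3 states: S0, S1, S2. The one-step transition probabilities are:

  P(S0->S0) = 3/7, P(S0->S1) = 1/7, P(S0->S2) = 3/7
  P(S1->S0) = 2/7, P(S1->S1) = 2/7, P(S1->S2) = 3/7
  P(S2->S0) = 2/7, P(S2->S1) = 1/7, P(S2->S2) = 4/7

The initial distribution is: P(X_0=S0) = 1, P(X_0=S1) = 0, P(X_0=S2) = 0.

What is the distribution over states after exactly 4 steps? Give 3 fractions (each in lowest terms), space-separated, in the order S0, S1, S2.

Answer: 801/2401 400/2401 1200/2401

Derivation:
Propagating the distribution step by step (d_{t+1} = d_t * P):
d_0 = (S0=1, S1=0, S2=0)
  d_1[S0] = 1*3/7 + 0*2/7 + 0*2/7 = 3/7
  d_1[S1] = 1*1/7 + 0*2/7 + 0*1/7 = 1/7
  d_1[S2] = 1*3/7 + 0*3/7 + 0*4/7 = 3/7
d_1 = (S0=3/7, S1=1/7, S2=3/7)
  d_2[S0] = 3/7*3/7 + 1/7*2/7 + 3/7*2/7 = 17/49
  d_2[S1] = 3/7*1/7 + 1/7*2/7 + 3/7*1/7 = 8/49
  d_2[S2] = 3/7*3/7 + 1/7*3/7 + 3/7*4/7 = 24/49
d_2 = (S0=17/49, S1=8/49, S2=24/49)
  d_3[S0] = 17/49*3/7 + 8/49*2/7 + 24/49*2/7 = 115/343
  d_3[S1] = 17/49*1/7 + 8/49*2/7 + 24/49*1/7 = 57/343
  d_3[S2] = 17/49*3/7 + 8/49*3/7 + 24/49*4/7 = 171/343
d_3 = (S0=115/343, S1=57/343, S2=171/343)
  d_4[S0] = 115/343*3/7 + 57/343*2/7 + 171/343*2/7 = 801/2401
  d_4[S1] = 115/343*1/7 + 57/343*2/7 + 171/343*1/7 = 400/2401
  d_4[S2] = 115/343*3/7 + 57/343*3/7 + 171/343*4/7 = 1200/2401
d_4 = (S0=801/2401, S1=400/2401, S2=1200/2401)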